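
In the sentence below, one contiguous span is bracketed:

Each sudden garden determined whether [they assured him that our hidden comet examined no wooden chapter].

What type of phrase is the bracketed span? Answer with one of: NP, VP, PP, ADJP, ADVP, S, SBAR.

The bracketed span "they assured him that our hidden comet examined no wooden chapter" is headed by "assured", making it a clause (S).

S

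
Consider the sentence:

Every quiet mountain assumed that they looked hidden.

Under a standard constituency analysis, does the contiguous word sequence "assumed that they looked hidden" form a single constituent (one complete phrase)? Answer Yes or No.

Yes

The sequence corresponds to a single VP node — the verb phrase "assumed that they looked hidden".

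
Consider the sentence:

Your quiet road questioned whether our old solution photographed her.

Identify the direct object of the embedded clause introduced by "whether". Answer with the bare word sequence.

her

"photographed" heads the VP of the embedded clause introduced by "whether", and "her" is its direct object.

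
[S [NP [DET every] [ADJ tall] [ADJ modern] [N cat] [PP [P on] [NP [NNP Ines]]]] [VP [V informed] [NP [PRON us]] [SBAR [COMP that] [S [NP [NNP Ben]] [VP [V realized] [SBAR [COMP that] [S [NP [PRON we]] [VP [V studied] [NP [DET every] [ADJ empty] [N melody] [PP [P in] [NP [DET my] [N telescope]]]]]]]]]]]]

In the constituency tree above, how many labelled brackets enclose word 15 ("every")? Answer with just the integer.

10

Path from the root down to the word: S → VP → SBAR → S → VP → SBAR → S → VP → NP → DET. That is 10 enclosing brackets.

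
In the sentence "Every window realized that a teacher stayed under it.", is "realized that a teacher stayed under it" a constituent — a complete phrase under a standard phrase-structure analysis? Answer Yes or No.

Yes

"realized that a teacher stayed under it" is exactly the verb phrase [VP realized that a teacher stayed under it], a complete constituent.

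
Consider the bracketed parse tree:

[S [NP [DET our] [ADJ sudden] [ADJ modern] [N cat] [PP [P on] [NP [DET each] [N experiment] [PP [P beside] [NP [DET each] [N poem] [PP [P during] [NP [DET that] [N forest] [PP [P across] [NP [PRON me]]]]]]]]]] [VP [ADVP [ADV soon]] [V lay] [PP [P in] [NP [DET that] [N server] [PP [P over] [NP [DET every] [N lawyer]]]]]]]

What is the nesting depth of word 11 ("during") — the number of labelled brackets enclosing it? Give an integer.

8

The word sits inside P, which is inside PP, inside NP, inside PP, inside NP, inside PP, inside NP, inside S — 8 brackets in all.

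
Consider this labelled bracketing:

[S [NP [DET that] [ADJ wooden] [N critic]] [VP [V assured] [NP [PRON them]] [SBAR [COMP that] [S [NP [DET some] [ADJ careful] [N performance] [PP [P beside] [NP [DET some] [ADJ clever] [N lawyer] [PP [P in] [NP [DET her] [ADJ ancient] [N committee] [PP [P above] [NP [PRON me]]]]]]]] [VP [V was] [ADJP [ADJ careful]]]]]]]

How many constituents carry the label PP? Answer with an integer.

The PP constituents are: [PP beside some clever lawyer in her ancient committee above me]; [PP in her ancient committee above me]; [PP above me]. Total: 3.

3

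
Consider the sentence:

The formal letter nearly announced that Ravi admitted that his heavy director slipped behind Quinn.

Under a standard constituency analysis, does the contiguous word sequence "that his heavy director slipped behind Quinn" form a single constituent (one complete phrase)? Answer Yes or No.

The sequence corresponds to a single SBAR node — the subordinate clause "that his heavy director slipped behind Quinn".

Yes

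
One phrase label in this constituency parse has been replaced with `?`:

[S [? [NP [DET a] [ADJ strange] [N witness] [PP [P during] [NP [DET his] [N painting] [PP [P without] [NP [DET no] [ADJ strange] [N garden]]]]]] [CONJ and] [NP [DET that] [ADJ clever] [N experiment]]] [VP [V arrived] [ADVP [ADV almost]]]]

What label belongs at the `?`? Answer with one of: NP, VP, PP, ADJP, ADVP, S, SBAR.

NP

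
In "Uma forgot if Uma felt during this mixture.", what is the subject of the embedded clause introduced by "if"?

"Uma" is the NP that combines with the VP headed by "felt" to form the embedded clause introduced by "if" — the subject.

Uma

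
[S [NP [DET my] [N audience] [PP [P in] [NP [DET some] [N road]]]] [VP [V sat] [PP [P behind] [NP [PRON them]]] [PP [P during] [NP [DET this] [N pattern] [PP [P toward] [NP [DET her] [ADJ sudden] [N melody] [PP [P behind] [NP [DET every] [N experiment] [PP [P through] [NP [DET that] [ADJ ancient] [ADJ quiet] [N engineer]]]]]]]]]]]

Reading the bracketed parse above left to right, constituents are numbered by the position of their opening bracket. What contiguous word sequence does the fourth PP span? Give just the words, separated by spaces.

Opening `[PP` markers occur at word positions 3, 7, 9, 12, 16, 19; the fourth of these opens the constituent [PP toward her sudden melody behind every experiment through that ancient quiet engineer].

toward her sudden melody behind every experiment through that ancient quiet engineer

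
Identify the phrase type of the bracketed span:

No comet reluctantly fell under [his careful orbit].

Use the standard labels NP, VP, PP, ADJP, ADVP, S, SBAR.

The span is built around the noun "orbit" — a noun phrase (NP).

NP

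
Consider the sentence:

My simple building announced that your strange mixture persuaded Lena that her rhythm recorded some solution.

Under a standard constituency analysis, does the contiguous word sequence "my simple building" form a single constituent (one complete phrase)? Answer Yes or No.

Yes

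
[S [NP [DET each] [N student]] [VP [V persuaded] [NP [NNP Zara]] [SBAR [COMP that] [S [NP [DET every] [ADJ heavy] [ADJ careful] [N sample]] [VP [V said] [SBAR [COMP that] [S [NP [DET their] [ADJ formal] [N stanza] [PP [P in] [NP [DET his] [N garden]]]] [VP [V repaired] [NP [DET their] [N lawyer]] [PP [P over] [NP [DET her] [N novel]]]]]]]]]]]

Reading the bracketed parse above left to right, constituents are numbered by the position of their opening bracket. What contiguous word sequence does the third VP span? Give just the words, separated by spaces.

repaired their lawyer over her novel

Opening `[VP` markers occur at word positions 3, 10, 18; the third of these opens the constituent [VP repaired their lawyer over her novel].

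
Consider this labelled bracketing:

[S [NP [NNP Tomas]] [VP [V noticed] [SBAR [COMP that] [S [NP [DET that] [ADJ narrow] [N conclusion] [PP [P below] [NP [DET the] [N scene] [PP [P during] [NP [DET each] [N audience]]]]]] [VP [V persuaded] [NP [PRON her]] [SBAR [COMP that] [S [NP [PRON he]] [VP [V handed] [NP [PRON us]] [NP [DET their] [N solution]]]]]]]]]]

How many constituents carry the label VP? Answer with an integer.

Listing each VP by its span: [VP noticed that that narrow conclusion below the scene during each audience persuaded her that he handed us their solution]; [VP persuaded her that he handed us their solution]; [VP handed us their solution] — that makes 3.

3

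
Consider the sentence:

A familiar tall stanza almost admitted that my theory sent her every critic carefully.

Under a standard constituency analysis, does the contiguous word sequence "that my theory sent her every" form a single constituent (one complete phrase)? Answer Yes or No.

No

The smallest constituent containing the whole sequence is the subordinate clause [SBAR that my theory sent her every critic carefully], but the sequence is only part of it — it straddles the boundary between complementizer "that" and clause "my theory sent her every critic carefully".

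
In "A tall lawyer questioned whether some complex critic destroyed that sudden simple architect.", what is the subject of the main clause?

a tall lawyer

The subject of the main clause is the NP immediately before the verb "questioned": "a tall lawyer".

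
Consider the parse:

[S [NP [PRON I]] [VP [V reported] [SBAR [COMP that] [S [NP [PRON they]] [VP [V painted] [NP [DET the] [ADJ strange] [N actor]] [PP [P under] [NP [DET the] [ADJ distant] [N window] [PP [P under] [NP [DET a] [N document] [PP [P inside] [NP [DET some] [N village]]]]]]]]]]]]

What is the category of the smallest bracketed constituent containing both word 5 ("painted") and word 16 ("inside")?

The smallest bracket enclosing both words is [VP painted the strange actor under the distant window under a document inside some village], so the label is VP.

VP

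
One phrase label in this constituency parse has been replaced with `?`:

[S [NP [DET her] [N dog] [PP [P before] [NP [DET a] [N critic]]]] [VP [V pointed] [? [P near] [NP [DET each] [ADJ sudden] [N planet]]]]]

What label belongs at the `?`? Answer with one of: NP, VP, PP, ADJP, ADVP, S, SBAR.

PP

Looking at what the `?` directly dominates — P 'near', NP — this is a prepositional phrase (PP).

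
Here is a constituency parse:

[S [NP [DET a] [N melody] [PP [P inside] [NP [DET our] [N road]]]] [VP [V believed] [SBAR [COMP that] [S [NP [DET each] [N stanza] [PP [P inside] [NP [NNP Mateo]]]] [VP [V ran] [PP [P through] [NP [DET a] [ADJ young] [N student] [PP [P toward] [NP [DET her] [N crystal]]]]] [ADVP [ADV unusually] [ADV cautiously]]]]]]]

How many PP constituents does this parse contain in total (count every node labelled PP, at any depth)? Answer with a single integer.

4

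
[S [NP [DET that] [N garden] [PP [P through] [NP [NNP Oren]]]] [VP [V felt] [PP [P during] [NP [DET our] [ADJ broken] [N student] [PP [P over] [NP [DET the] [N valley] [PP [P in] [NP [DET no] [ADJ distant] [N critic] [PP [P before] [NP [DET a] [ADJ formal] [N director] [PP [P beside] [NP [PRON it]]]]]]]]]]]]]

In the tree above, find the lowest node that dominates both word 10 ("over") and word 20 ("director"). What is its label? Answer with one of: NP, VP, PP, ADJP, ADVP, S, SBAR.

Word 10 lies under S → VP → PP → NP → PP → P; word 20 lies under S → VP → PP → NP → PP → NP → PP → NP → PP → NP → N. The lowest shared node is the PP.

PP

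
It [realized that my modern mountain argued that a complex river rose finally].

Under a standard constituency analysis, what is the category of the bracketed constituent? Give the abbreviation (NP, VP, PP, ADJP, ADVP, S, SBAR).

VP

The span is built around the verb "realized" — a verb phrase (VP).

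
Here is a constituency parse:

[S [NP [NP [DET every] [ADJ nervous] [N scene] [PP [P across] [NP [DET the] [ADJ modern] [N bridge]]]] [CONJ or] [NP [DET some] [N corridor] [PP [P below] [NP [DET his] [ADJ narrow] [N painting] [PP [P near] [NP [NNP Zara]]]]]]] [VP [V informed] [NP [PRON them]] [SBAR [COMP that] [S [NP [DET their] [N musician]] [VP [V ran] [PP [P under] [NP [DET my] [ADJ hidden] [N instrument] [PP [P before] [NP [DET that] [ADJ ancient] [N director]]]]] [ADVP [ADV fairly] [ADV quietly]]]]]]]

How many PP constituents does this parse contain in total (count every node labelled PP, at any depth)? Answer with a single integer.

5

Listing each PP by its span: [PP across the modern bridge]; [PP below his narrow painting near Zara]; [PP near Zara]; [PP under my hidden instrument before that ancient director]; [PP before that ancient director] — that makes 5.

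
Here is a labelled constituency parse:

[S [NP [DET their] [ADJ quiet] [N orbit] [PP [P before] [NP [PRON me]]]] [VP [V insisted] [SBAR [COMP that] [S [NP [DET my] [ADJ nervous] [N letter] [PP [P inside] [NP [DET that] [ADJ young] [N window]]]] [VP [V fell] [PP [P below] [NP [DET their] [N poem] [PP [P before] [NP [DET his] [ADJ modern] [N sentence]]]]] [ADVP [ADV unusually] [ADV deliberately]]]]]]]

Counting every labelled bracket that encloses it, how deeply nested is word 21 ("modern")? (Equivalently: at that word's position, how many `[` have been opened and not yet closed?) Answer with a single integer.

10

The word sits inside ADJ, which is inside NP, inside PP, inside NP, inside PP, inside VP, inside S, inside SBAR, inside VP, inside S — 10 brackets in all.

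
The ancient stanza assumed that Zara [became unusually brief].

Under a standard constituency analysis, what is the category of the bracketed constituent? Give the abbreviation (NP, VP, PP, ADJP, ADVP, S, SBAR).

VP

The span is built around the verb "became" — a verb phrase (VP).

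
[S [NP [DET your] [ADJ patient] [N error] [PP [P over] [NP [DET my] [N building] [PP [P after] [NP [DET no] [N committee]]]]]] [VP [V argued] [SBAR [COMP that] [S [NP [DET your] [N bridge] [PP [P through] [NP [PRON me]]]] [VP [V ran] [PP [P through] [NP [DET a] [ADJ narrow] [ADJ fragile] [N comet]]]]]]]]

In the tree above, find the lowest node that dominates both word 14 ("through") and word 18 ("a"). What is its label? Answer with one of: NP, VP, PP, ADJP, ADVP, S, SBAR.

S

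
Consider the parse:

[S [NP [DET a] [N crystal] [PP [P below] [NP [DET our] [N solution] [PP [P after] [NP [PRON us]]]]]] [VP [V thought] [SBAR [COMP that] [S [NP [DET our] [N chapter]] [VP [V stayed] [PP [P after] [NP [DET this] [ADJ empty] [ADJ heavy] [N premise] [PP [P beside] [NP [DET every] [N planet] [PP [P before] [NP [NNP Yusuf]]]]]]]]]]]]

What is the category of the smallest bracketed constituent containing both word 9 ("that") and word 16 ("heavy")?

SBAR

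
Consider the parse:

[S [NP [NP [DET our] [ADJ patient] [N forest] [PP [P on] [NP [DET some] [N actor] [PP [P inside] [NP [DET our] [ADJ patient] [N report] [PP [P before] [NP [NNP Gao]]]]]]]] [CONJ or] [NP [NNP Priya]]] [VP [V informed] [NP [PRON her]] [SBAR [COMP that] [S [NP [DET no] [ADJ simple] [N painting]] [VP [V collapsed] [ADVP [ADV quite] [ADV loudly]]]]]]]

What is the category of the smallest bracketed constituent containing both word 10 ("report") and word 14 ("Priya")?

NP

The smallest bracket enclosing both words is [NP our patient forest on some actor inside our patient report before Gao or Priya], so the label is NP.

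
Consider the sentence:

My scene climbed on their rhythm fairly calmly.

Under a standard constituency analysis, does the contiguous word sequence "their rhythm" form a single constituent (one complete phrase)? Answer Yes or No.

"their rhythm" is exactly the noun phrase [NP their rhythm], a complete constituent.

Yes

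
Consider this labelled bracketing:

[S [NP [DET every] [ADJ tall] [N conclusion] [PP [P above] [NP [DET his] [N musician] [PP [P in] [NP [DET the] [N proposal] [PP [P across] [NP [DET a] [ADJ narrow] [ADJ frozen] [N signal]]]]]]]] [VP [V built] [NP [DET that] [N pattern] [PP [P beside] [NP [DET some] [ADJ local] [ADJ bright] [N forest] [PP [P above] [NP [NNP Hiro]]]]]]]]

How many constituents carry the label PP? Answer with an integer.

5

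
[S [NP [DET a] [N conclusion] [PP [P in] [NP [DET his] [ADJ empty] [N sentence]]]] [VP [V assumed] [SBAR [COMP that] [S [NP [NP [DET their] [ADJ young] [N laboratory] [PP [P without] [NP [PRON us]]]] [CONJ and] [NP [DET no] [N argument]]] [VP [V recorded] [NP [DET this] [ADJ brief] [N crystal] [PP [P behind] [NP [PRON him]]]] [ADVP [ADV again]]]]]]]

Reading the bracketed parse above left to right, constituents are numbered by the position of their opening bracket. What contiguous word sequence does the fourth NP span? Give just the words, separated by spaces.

their young laboratory without us

The NP opening brackets appear, in order, over: "a conclusion in his empty sentence"; "his empty sentence"; "their young laboratory without us and no argument"; "their young laboratory without us"; "us"; "no argument"; "this brief crystal behind him"; "him". The fourth one spans "their young laboratory without us".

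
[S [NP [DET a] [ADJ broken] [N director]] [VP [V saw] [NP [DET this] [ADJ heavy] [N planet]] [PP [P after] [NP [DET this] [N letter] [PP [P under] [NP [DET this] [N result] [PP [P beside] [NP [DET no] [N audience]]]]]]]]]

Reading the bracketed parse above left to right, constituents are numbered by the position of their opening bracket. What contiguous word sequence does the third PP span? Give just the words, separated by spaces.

In left-to-right order the PP constituents are "after this letter under this result beside no audience"; "under this result beside no audience"; "beside no audience". Number 3 is "beside no audience".

beside no audience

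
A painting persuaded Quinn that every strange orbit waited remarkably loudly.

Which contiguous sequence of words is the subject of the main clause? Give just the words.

a painting

In the main clause the verb is "persuaded"; the NP preceding it, "a painting", is the subject.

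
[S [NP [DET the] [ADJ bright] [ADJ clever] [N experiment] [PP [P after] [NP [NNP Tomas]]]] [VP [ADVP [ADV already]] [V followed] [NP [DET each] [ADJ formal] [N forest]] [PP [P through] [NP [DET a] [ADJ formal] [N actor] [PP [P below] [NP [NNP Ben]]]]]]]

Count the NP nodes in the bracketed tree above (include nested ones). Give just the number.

Listing each NP by its span: [NP the bright clever experiment after Tomas]; [NP Tomas]; [NP each formal forest]; [NP a formal actor below Ben]; [NP Ben] — that makes 5.

5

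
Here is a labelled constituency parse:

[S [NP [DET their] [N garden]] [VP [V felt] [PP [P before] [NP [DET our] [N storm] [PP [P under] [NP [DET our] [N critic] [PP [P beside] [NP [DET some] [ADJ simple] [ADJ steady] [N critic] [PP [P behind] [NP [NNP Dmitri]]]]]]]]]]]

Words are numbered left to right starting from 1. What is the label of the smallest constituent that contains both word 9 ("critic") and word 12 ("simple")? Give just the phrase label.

NP

Both words fall inside [NP our critic beside some simple steady critic behind Dmitri] (words 8–16), and no smaller constituent contains them both. Label: NP.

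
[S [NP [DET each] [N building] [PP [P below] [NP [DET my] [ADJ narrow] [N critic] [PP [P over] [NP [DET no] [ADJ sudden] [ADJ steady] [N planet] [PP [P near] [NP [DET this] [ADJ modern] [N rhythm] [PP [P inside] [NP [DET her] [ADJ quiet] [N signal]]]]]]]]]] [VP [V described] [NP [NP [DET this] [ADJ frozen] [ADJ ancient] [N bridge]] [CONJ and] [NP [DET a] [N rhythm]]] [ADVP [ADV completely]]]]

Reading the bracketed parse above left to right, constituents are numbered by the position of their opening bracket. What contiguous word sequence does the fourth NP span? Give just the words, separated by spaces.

this modern rhythm inside her quiet signal

In left-to-right order the NP constituents are "each building below my narrow critic over no sudden steady planet near this modern rhythm inside her quiet signal"; "my narrow critic over no sudden steady planet near this modern rhythm inside her quiet signal"; "no sudden steady planet near this modern rhythm inside her quiet signal"; "this modern rhythm inside her quiet signal"; "her quiet signal"; "this frozen ancient bridge and a rhythm"; "this frozen ancient bridge"; "a rhythm". Number 4 is "this modern rhythm inside her quiet signal".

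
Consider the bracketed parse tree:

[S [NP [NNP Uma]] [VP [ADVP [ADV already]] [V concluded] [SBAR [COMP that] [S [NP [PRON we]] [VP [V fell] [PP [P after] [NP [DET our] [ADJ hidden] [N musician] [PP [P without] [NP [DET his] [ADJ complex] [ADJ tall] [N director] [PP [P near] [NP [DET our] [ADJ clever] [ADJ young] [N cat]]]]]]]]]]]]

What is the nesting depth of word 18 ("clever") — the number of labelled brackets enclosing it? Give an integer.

12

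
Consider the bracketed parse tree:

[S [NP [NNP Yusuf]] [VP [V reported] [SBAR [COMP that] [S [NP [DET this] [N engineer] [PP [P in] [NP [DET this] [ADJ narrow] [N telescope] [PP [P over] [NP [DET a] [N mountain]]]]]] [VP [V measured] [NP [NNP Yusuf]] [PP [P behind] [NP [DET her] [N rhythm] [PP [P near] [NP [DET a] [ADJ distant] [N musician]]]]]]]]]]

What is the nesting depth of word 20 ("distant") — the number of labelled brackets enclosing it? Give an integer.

10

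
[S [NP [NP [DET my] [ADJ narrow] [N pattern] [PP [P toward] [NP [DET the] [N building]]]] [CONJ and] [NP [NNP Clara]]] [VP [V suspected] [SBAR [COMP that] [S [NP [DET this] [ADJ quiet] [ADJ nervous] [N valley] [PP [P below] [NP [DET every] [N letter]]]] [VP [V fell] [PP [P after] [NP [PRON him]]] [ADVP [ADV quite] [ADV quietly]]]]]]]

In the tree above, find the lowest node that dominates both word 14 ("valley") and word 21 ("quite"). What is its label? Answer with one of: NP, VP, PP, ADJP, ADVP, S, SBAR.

Both words fall inside [S this quiet nervous valley below every letter fell after him quite quietly] (words 11–22), and no smaller constituent contains them both. Label: S.

S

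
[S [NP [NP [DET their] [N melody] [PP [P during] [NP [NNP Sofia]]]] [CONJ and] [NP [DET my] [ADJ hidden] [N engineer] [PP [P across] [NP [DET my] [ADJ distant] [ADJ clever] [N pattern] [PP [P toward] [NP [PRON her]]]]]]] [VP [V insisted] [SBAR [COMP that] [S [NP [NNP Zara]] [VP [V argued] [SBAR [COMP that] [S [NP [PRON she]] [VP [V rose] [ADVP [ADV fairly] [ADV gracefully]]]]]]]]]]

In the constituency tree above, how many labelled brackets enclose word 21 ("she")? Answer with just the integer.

9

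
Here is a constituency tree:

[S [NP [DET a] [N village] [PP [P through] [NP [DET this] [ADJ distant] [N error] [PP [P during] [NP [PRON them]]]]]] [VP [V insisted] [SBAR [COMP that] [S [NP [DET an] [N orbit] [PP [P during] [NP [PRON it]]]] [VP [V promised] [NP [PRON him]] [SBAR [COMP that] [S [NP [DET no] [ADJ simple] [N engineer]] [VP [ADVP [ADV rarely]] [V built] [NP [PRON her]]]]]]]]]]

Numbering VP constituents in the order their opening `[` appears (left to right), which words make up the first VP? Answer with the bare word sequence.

In left-to-right order the VP constituents are "insisted that an orbit during it promised him that no simple engineer rarely built her"; "promised him that no simple engineer rarely built her"; "rarely built her". Number 1 is "insisted that an orbit during it promised him that no simple engineer rarely built her".

insisted that an orbit during it promised him that no simple engineer rarely built her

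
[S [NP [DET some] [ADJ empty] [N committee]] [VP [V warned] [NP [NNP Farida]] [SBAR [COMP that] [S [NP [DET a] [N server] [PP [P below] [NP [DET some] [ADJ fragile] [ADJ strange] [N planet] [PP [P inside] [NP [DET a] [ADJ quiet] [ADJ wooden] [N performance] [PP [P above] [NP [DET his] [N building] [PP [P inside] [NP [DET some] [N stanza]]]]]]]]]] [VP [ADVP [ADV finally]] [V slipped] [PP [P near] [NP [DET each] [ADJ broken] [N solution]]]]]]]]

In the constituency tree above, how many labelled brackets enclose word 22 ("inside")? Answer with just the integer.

Counting open brackets not yet closed at "inside": [S [VP [SBAR [S [NP [PP [NP [PP [NP [PP [NP [PP [P = 13.

13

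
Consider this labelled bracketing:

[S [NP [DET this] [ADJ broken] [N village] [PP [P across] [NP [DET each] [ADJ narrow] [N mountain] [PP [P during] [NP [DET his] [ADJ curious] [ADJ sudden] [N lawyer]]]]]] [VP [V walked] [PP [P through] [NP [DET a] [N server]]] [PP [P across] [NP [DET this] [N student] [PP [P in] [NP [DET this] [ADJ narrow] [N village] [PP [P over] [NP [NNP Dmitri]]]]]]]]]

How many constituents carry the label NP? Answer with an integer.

7

Listing each NP by its span: [NP this broken village across each narrow mountain during his curious sudden lawyer]; [NP each narrow mountain during his curious sudden lawyer]; [NP his curious sudden lawyer]; [NP a server]; [NP this student in this narrow village over Dmitri]; [NP this narrow village over Dmitri] … — that makes 7.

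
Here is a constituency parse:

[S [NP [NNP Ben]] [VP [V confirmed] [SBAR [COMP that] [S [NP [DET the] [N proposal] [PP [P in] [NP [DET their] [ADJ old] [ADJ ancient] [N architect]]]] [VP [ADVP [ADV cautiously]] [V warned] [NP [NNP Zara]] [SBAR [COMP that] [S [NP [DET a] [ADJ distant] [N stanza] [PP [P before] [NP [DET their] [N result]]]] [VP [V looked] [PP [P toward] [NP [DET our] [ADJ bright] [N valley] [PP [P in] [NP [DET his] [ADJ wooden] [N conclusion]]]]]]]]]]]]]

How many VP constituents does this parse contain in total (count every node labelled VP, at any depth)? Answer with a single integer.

Listing each VP by its span: [VP confirmed that the proposal in their old ancient architect cautiously warned Zara that a distant stanza before their result looked toward our bright valley in his wooden conclusion]; [VP cautiously warned Zara that a distant stanza before their result looked toward our bright valley in his wooden conclusion]; [VP looked toward our bright valley in his wooden conclusion] — that makes 3.

3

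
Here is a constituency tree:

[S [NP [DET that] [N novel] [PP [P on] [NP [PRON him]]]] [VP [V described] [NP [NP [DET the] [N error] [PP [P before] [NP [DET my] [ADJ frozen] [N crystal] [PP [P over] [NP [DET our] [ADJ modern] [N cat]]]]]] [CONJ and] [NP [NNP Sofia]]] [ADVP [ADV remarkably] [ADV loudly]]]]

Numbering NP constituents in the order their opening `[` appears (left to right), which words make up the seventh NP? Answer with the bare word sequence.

The NP opening brackets appear, in order, over: "that novel on him"; "him"; "the error before my frozen crystal over our modern cat and Sofia"; "the error before my frozen crystal over our modern cat"; "my frozen crystal over our modern cat"; "our modern cat"; "Sofia". The seventh one spans "Sofia".

Sofia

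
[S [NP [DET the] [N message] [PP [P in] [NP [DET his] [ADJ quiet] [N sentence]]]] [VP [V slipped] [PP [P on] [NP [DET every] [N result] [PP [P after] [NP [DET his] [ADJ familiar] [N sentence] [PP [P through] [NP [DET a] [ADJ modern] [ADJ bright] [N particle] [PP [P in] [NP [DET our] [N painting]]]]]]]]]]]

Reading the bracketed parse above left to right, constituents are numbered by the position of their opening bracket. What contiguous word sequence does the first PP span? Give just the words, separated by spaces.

in his quiet sentence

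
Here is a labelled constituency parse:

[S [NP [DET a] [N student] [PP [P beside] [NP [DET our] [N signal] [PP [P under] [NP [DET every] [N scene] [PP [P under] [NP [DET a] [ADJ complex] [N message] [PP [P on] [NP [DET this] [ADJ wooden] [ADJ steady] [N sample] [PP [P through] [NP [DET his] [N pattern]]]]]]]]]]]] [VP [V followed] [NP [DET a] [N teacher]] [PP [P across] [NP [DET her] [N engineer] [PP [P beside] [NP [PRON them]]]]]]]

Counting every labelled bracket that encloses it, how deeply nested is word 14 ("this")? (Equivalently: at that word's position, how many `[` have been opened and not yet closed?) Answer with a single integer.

The word sits inside DET, which is inside NP, inside PP, inside NP, inside PP, inside NP, inside PP, inside NP, inside PP, inside NP, inside S — 11 brackets in all.

11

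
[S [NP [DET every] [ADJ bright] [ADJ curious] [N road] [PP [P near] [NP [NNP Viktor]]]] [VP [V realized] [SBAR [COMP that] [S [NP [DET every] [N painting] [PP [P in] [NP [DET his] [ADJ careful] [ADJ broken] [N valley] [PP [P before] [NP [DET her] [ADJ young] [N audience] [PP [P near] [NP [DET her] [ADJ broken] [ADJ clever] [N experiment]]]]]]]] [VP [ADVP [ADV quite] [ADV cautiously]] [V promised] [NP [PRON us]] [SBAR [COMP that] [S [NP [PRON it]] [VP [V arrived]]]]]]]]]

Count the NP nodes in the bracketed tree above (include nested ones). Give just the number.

8

Listing each NP by its span: [NP every bright curious road near Viktor]; [NP Viktor]; [NP every painting in his careful broken valley before her young audience near her broken clever experiment]; [NP his careful broken valley before her young audience near her broken clever experiment]; [NP her young audience near her broken clever experiment]; [NP her broken clever experiment] … — that makes 8.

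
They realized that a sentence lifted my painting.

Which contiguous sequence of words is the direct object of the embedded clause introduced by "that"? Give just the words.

The verb of the embedded clause introduced by "that" is "lifted"; its direct object is the NP "my painting".

my painting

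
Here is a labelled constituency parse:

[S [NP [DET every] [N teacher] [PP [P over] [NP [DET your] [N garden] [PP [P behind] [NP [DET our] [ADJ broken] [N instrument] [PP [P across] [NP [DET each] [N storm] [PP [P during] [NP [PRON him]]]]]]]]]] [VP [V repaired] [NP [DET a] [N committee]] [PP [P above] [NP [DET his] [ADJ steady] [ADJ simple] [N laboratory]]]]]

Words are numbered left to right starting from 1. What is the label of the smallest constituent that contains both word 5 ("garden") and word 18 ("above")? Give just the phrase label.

S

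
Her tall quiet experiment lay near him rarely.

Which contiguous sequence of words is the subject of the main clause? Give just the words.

her tall quiet experiment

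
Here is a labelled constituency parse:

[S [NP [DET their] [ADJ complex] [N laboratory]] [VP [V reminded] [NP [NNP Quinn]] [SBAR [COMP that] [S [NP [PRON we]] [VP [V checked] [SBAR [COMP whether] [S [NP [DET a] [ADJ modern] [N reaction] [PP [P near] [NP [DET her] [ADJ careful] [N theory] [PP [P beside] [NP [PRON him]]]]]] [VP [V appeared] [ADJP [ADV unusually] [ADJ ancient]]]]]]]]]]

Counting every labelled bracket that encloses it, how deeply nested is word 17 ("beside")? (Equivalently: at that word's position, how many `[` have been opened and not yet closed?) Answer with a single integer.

Path from the root down to the word: S → VP → SBAR → S → VP → SBAR → S → NP → PP → NP → PP → P. That is 12 enclosing brackets.

12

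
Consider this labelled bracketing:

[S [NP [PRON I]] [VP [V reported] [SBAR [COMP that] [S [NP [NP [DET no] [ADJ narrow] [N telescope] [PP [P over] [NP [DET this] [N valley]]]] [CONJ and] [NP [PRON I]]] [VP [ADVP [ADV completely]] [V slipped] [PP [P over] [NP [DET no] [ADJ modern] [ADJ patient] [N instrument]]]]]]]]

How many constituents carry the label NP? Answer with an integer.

Listing each NP by its span: [NP I]; [NP no narrow telescope over this valley and I]; [NP no narrow telescope over this valley]; [NP this valley]; [NP I]; [NP no modern patient instrument] — that makes 6.

6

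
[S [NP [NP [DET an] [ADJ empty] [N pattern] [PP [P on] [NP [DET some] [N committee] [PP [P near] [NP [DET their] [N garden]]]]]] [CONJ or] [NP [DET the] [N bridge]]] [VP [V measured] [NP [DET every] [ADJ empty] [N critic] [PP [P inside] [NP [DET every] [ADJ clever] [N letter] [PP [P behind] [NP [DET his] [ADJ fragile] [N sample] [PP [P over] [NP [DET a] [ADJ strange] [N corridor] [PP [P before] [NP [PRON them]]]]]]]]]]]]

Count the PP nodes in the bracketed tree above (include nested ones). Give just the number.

The PP constituents are: [PP on some committee near their garden]; [PP near their garden]; [PP inside every clever letter behind his fragile sample over a strange corridor before them]; [PP behind his fragile sample over a strange corridor before them]; [PP over a strange corridor before them]; [PP before them]. Total: 6.

6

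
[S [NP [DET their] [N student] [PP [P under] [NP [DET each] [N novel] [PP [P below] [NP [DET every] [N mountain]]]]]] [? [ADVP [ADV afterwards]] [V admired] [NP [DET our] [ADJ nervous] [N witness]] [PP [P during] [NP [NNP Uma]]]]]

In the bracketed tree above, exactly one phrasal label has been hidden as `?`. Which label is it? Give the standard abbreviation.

VP

A constituent whose immediate children are ADVP, V 'admired', NP, PP is a verb phrase: VP.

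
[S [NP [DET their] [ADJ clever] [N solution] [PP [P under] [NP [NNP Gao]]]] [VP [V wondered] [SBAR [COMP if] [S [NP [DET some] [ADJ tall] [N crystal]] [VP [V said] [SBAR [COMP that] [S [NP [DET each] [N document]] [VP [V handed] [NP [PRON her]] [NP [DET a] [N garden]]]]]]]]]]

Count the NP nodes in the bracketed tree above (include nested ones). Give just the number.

6

Listing each NP by its span: [NP their clever solution under Gao]; [NP Gao]; [NP some tall crystal]; [NP each document]; [NP her]; [NP a garden] — that makes 6.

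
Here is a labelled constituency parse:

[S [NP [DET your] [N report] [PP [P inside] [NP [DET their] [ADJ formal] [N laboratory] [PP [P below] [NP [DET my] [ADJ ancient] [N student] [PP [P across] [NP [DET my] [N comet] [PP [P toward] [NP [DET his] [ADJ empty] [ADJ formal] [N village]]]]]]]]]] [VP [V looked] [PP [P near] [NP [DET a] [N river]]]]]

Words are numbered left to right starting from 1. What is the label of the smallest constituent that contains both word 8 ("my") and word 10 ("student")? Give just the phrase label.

NP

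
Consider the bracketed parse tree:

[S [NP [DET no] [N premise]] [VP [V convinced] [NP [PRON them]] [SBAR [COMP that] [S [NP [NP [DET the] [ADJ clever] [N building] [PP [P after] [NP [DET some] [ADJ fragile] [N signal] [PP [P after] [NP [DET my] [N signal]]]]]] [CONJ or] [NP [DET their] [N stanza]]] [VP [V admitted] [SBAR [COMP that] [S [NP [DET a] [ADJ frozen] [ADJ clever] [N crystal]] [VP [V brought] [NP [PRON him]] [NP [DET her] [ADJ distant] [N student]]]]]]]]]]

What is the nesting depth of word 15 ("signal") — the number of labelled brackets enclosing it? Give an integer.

The word sits inside N, which is inside NP, inside PP, inside NP, inside PP, inside NP, inside NP, inside S, inside SBAR, inside VP, inside S — 11 brackets in all.

11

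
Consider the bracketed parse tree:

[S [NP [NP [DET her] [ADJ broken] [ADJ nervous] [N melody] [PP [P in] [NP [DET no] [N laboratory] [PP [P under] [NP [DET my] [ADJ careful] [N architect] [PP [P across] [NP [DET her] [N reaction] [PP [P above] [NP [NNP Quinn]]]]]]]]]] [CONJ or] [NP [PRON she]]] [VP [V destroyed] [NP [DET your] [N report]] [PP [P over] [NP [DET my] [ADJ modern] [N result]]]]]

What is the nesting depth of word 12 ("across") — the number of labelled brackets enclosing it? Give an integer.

9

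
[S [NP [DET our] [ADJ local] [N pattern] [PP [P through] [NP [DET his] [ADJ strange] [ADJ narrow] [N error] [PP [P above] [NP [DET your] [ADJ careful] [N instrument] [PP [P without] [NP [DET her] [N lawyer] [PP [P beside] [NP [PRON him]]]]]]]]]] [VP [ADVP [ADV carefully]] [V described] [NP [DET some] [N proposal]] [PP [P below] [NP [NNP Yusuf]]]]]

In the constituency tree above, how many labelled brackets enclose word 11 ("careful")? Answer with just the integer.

Path from the root down to the word: S → NP → PP → NP → PP → NP → ADJ. That is 7 enclosing brackets.

7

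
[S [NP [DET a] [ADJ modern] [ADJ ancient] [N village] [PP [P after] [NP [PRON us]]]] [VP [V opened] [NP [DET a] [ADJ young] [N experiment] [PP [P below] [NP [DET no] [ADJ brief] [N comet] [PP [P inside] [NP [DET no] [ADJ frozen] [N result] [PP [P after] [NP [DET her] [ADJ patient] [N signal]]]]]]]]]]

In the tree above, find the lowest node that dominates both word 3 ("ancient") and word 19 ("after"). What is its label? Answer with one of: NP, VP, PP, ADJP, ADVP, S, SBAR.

S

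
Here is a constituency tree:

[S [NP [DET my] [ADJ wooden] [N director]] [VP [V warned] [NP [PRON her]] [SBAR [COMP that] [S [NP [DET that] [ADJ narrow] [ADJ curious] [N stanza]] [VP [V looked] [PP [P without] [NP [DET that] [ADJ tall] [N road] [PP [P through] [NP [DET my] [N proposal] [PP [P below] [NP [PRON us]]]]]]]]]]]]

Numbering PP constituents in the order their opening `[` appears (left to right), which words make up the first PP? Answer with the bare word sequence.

The PP opening brackets appear, in order, over: "without that tall road through my proposal below us"; "through my proposal below us"; "below us". The first one spans "without that tall road through my proposal below us".

without that tall road through my proposal below us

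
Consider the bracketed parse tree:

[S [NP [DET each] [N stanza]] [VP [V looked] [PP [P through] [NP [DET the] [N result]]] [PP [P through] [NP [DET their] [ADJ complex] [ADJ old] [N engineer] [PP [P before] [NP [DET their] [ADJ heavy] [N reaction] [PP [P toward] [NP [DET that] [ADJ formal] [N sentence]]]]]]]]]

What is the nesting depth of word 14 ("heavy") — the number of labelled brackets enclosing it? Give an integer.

7

Path from the root down to the word: S → VP → PP → NP → PP → NP → ADJ. That is 7 enclosing brackets.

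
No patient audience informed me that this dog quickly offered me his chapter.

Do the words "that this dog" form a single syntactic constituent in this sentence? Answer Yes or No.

No

The sequence begins inside the complementizer "that" and ends inside the clause "this dog quickly offered me his chapter"; it crosses a phrase boundary, so no single node in the tree spans exactly those words.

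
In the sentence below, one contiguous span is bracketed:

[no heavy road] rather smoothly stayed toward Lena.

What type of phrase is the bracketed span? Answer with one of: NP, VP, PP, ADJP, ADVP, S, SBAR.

The span is built around the noun "road" — a noun phrase (NP).

NP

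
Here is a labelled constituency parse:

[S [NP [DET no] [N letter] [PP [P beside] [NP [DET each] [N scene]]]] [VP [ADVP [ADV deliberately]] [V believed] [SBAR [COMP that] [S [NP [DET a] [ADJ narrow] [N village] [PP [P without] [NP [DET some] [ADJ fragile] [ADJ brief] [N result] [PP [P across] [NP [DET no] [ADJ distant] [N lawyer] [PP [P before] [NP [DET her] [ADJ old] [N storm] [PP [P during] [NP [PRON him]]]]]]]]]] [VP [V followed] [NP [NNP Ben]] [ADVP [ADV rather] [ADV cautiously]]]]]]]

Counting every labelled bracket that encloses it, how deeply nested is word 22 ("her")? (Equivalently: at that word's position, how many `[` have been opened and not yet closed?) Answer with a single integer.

12

Counting open brackets not yet closed at "her": [S [VP [SBAR [S [NP [PP [NP [PP [NP [PP [NP [DET = 12.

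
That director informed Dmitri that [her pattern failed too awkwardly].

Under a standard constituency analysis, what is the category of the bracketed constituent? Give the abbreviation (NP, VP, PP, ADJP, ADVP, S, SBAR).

S

The bracketed span "her pattern failed too awkwardly" is headed by "failed", making it a clause (S).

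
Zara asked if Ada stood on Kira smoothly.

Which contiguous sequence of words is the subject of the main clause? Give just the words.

Zara

The subject of the main clause is the NP immediately before the verb "asked": "Zara".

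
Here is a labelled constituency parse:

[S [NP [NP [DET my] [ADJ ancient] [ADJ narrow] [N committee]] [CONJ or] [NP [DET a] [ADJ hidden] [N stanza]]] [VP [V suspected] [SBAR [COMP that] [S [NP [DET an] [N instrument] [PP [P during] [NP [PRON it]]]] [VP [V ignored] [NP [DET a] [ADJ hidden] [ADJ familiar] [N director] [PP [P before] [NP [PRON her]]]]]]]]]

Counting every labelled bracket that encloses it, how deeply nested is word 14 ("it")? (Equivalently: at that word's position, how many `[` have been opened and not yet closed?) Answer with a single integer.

8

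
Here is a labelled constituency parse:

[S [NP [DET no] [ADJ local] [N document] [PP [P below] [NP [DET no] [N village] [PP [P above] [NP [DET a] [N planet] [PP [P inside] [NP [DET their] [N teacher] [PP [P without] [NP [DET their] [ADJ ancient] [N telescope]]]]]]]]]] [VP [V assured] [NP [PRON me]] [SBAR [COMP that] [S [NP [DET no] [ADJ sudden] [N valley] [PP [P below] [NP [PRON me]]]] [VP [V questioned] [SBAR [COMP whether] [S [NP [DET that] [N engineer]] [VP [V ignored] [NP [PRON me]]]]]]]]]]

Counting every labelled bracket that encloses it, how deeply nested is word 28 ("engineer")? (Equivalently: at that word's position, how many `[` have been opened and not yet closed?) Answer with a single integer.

9

Path from the root down to the word: S → VP → SBAR → S → VP → SBAR → S → NP → N. That is 9 enclosing brackets.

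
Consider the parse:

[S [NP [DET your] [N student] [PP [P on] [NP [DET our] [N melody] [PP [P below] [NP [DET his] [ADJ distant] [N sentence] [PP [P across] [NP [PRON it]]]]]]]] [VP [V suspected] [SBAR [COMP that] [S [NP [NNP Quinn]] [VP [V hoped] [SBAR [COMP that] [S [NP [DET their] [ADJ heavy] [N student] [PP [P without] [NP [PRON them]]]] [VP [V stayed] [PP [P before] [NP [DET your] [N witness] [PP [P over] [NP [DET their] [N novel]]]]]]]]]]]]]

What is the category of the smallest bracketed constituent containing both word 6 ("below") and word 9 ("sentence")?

PP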